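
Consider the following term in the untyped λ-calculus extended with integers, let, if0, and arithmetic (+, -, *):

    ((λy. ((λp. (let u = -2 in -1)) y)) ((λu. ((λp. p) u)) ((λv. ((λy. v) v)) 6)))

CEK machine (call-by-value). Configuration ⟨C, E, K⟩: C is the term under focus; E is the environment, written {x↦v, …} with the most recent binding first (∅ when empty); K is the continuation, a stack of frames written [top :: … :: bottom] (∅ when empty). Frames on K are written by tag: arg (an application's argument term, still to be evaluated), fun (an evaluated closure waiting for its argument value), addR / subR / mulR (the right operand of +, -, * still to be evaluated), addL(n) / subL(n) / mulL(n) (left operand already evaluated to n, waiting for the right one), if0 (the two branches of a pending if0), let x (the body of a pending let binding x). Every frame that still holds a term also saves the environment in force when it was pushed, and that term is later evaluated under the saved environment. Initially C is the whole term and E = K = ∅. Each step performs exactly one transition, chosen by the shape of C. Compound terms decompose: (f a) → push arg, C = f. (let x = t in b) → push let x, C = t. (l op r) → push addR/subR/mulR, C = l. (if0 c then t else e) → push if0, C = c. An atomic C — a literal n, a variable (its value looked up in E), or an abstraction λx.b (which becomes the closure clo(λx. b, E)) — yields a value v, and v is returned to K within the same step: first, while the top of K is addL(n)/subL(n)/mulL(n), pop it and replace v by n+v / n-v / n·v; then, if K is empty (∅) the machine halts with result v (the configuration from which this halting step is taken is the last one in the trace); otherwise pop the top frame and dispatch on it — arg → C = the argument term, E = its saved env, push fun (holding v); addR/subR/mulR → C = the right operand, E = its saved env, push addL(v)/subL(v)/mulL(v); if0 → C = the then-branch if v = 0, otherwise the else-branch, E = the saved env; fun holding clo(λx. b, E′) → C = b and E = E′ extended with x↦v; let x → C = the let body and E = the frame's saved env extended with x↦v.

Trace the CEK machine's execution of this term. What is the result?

step 0: [C=((λy. ((λp. (let u = -2 in -1)) y)) ((λu. ((λp. p) u)) ((λv. ((λy. v) v)) 6))) | E=∅ | K=∅]
step 1: [C=(λy. ((λp. (let u = -2 in -1)) y)) | E=∅ | K=[arg]]
step 2: [C=((λu. ((λp. p) u)) ((λv. ((λy. v) v)) 6)) | E=∅ | K=[fun]]
step 3: [C=(λu. ((λp. p) u)) | E=∅ | K=[arg :: fun]]
step 4: [C=((λv. ((λy. v) v)) 6) | E=∅ | K=[fun :: fun]]
step 5: [C=(λv. ((λy. v) v)) | E=∅ | K=[arg :: fun :: fun]]
step 6: [C=6 | E=∅ | K=[fun :: fun :: fun]]
step 7: [C=((λy. v) v) | E={v↦6} | K=[fun :: fun]]
step 8: [C=(λy. v) | E={v↦6} | K=[arg :: fun :: fun]]
step 9: [C=v | E={v↦6} | K=[fun :: fun :: fun]]
step 10: [C=v | E={y↦6, v↦6} | K=[fun :: fun]]
step 11: [C=((λp. p) u) | E={u↦6} | K=[fun]]
step 12: [C=(λp. p) | E={u↦6} | K=[arg :: fun]]
step 13: [C=u | E={u↦6} | K=[fun :: fun]]
step 14: [C=p | E={p↦6, u↦6} | K=[fun]]
step 15: [C=((λp. (let u = -2 in -1)) y) | E={y↦6} | K=∅]
step 16: [C=(λp. (let u = -2 in -1)) | E={y↦6} | K=[arg]]
step 17: [C=y | E={y↦6} | K=[fun]]
step 18: [C=(let u = -2 in -1) | E={p↦6, y↦6} | K=∅]
step 19: [C=-2 | E={p↦6, y↦6} | K=[let u]]
step 20: [C=-1 | E={u↦-2, p↦6, y↦6} | K=∅]
→ final value -1

Answer: -1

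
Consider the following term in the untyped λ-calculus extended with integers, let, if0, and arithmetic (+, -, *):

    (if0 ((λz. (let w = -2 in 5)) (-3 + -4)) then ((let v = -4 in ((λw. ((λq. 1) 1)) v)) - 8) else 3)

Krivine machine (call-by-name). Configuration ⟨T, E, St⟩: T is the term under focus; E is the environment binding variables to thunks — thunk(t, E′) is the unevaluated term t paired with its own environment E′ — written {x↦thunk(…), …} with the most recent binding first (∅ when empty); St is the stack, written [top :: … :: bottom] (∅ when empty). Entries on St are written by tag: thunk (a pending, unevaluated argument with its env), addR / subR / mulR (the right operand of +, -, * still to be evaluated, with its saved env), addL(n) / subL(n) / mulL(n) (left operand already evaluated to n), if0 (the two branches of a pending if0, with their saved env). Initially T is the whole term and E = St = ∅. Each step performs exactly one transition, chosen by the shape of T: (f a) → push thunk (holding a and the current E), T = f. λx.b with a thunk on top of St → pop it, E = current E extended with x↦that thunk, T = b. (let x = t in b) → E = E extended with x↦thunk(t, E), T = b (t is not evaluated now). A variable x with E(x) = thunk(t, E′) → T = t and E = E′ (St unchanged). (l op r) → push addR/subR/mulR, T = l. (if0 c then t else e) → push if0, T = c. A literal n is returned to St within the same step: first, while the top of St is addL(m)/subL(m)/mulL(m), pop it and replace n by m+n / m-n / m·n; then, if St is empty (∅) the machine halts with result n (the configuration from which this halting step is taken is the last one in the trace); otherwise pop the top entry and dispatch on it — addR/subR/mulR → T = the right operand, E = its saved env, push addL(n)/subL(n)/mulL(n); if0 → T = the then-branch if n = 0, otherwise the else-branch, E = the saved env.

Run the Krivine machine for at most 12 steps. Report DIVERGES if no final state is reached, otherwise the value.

Answer: 3

Derivation:
[0] ⟨T=(if0 ((λz. (let w = -2 in 5)) (-3 + -4)) then ((let v = -4 in ((λw. ((λq. 1) 1)) v)) - 8) else 3); E=∅; St=∅⟩
[1] ⟨T=((λz. (let w = -2 in 5)) (-3 + -4)); E=∅; St=[if0]⟩
[2] ⟨T=(λz. (let w = -2 in 5)); E=∅; St=[thunk :: if0]⟩
[3] ⟨T=(let w = -2 in 5); E={z↦thunk((-3 + -4), ∅)}; St=[if0]⟩
[4] ⟨T=5; E={w↦thunk(-2, {z↦thunk((-3 + -4), ∅)}), z↦thunk((-3 + -4), ∅)}; St=[if0]⟩
[5] ⟨T=3; E=∅; St=∅⟩
→ final value 3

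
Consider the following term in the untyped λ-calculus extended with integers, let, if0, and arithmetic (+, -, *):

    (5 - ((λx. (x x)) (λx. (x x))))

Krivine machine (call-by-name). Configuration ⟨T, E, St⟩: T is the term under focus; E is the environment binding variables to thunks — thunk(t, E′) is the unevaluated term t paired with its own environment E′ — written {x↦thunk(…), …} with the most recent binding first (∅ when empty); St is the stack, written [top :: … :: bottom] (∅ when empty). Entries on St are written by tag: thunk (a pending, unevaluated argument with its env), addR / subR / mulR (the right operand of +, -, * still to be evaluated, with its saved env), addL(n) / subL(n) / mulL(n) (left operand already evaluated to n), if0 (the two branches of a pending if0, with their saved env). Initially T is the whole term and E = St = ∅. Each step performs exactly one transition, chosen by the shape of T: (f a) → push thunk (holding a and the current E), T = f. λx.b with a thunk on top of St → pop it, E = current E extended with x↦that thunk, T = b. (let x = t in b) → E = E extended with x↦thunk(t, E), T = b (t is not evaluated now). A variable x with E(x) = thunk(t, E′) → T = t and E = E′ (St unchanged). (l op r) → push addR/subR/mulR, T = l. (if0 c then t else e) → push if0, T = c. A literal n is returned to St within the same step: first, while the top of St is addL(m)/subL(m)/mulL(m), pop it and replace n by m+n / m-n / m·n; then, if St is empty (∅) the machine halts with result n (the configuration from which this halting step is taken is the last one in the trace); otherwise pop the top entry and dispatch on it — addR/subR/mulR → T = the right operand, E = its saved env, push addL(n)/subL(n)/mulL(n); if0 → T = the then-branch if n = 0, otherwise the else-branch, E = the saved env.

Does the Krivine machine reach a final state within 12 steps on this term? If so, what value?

0. [T=(5 - ((λx. (x x)) (λx. (x x)))) | E=∅ | St=∅]
1. [T=5 | E=∅ | St=[subR]]
2. [T=((λx. (x x)) (λx. (x x))) | E=∅ | St=[subL(5)]]
3. [T=(λx. (x x)) | E=∅ | St=[thunk :: subL(5)]]
4. [T=(x x) | E={x↦thunk((λx. (x x)), ∅)} | St=[subL(5)]]
5. [T=x | E={x↦thunk((λx. (x x)), ∅)} | St=[thunk :: subL(5)]]
6. [T=(λx. (x x)) | E=∅ | St=[thunk :: subL(5)]]
7. [T=(x x) | E={x↦thunk(x, {x↦thunk((λx. (x x)), ∅)})} | St=[subL(5)]]
8. [T=x | E={x↦thunk(x, {x↦thunk((λx. (x x)), ∅)})} | St=[thunk :: subL(5)]]
9. [T=x | E={x↦thunk((λx. (x x)), ∅)} | St=[thunk :: subL(5)]]
10. [T=(λx. (x x)) | E=∅ | St=[thunk :: subL(5)]]
11. [T=(x x) | E={x↦thunk(x, {x↦thunk(x, {x↦thunk((λx. (x x)), ∅)})})} | St=[subL(5)]]
12. [T=x | E={x↦thunk(x, {x↦thunk(x, {x↦thunk((λx. (x x)), ∅)})})} | St=[thunk :: subL(5)]]
→ 12 transitions taken and the configuration is still not final: no result within 12 steps

Answer: DIVERGES (no final state within 12 steps)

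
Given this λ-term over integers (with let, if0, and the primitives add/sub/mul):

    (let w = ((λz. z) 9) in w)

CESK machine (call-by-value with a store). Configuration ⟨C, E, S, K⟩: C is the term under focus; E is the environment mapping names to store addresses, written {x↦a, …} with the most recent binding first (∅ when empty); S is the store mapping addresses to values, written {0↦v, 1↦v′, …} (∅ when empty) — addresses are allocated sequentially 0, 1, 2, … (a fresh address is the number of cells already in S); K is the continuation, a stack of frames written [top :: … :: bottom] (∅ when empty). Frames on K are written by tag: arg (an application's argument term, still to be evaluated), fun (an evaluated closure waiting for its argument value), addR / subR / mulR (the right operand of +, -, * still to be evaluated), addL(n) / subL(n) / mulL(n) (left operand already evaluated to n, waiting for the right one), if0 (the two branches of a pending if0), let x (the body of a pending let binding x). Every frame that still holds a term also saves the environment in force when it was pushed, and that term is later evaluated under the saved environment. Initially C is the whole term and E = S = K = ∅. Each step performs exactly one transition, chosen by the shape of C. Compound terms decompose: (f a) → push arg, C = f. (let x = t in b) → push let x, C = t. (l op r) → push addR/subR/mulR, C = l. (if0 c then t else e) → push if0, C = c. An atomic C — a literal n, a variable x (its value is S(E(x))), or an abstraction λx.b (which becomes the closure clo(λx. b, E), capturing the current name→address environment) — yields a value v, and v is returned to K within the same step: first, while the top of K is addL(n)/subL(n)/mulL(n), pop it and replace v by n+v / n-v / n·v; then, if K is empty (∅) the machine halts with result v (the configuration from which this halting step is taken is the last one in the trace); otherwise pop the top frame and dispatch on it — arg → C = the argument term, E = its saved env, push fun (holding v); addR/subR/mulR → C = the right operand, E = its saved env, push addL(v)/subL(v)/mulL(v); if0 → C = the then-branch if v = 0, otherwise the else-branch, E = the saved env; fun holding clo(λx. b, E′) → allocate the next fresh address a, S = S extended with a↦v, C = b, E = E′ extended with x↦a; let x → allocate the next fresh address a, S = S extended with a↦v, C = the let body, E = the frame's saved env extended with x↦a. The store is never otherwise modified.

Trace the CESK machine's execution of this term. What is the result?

[0] <C=(let w = ((λz. z) 9) in w), E=∅, S=∅, K=∅>
[1] <C=((λz. z) 9), E=∅, S=∅, K=[let w]>
[2] <C=(λz. z), E=∅, S=∅, K=[arg :: let w]>
[3] <C=9, E=∅, S=∅, K=[fun :: let w]>
[4] <C=z, E={z↦0}, S={0↦9}, K=[let w]>
[5] <C=w, E={w↦1}, S={0↦9, 1↦9}, K=∅>
→ final value 9

Answer: 9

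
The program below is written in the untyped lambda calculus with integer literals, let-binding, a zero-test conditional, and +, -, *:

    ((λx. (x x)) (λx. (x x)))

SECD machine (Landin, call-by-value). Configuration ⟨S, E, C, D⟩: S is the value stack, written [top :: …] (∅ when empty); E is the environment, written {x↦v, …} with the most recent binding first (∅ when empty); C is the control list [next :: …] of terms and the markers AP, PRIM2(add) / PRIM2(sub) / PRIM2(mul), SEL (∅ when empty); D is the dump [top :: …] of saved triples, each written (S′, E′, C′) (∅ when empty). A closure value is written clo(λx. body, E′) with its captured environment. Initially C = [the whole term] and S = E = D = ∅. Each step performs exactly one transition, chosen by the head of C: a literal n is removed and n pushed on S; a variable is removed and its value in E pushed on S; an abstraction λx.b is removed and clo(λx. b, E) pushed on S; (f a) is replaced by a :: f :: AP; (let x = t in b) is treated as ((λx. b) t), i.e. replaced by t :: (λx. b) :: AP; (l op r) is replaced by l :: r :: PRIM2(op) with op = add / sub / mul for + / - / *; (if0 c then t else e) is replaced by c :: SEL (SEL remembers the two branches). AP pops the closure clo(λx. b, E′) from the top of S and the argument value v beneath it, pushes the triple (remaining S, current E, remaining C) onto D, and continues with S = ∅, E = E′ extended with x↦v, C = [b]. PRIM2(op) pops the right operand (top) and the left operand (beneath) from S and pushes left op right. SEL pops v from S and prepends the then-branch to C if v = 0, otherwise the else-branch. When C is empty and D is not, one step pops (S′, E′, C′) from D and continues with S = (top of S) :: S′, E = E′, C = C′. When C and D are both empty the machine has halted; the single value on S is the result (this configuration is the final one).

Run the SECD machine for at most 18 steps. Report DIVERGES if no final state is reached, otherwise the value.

Answer: DIVERGES (no final state within 18 steps)

Execution trace:
step 0: ⟨S=∅; E=∅; C=[((λx. (x x)) (λx. (x x)))]; D=∅⟩
step 1: ⟨S=∅; E=∅; C=[(λx. (x x)) :: (λx. (x x)) :: AP]; D=∅⟩
step 2: ⟨S=[clo(λx. (x x), ∅)]; E=∅; C=[(λx. (x x)) :: AP]; D=∅⟩
step 3: ⟨S=[clo(λx. (x x), ∅) :: clo(λx. (x x), ∅)]; E=∅; C=[AP]; D=∅⟩
step 4: ⟨S=∅; E={x↦clo(λx. (x x), ∅)}; C=[(x x)]; D=[(∅, ∅, ∅)]⟩
step 5: ⟨S=∅; E={x↦clo(λx. (x x), ∅)}; C=[x :: x :: AP]; D=[(∅, ∅, ∅)]⟩
step 6: ⟨S=[clo(λx. (x x), ∅)]; E={x↦clo(λx. (x x), ∅)}; C=[x :: AP]; D=[(∅, ∅, ∅)]⟩
step 7: ⟨S=[clo(λx. (x x), ∅) :: clo(λx. (x x), ∅)]; E={x↦clo(λx. (x x), ∅)}; C=[AP]; D=[(∅, ∅, ∅)]⟩
step 8: ⟨S=∅; E={x↦clo(λx. (x x), ∅)}; C=[(x x)]; D=[(∅, {x↦clo(λx. (x x), ∅)}, ∅) :: (∅, ∅, ∅)]⟩
step 9: ⟨S=∅; E={x↦clo(λx. (x x), ∅)}; C=[x :: x :: AP]; D=[(∅, {x↦clo(λx. (x x), ∅)}, ∅) :: (∅, ∅, ∅)]⟩
step 10: ⟨S=[clo(λx. (x x), ∅)]; E={x↦clo(λx. (x x), ∅)}; C=[x :: AP]; D=[(∅, {x↦clo(λx. (x x), ∅)}, ∅) :: (∅, ∅, ∅)]⟩
step 11: ⟨S=[clo(λx. (x x), ∅) :: clo(λx. (x x), ∅)]; E={x↦clo(λx. (x x), ∅)}; C=[AP]; D=[(∅, {x↦clo(λx. (x x), ∅)}, ∅) :: (∅, ∅, ∅)]⟩
step 12: ⟨S=∅; E={x↦clo(λx. (x x), ∅)}; C=[(x x)]; D=[(∅, {x↦clo(λx. (x x), ∅)}, ∅) :: (∅, {x↦clo(λx. (x x), ∅)}, ∅) :: (∅, ∅, ∅)]⟩
step 13: ⟨S=∅; E={x↦clo(λx. (x x), ∅)}; C=[x :: x :: AP]; D=[(∅, {x↦clo(λx. (x x), ∅)}, ∅) :: (∅, {x↦clo(λx. (x x), ∅)}, ∅) :: (∅, ∅, ∅)]⟩
step 14: ⟨S=[clo(λx. (x x), ∅)]; E={x↦clo(λx. (x x), ∅)}; C=[x :: AP]; D=[(∅, {x↦clo(λx. (x x), ∅)}, ∅) :: (∅, {x↦clo(λx. (x x), ∅)}, ∅) :: (∅, ∅, ∅)]⟩
step 15: ⟨S=[clo(λx. (x x), ∅) :: clo(λx. (x x), ∅)]; E={x↦clo(λx. (x x), ∅)}; C=[AP]; D=[(∅, {x↦clo(λx. (x x), ∅)}, ∅) :: (∅, {x↦clo(λx. (x x), ∅)}, ∅) :: (∅, ∅, ∅)]⟩
step 16: ⟨S=∅; E={x↦clo(λx. (x x), ∅)}; C=[(x x)]; D=[(∅, {x↦clo(λx. (x x), ∅)}, ∅) :: (∅, {x↦clo(λx. (x x), ∅)}, ∅) :: (∅, {x↦clo(λx. (x x), ∅)}, ∅) :: (∅, ∅, ∅)]⟩
step 17: ⟨S=∅; E={x↦clo(λx. (x x), ∅)}; C=[x :: x :: AP]; D=[(∅, {x↦clo(λx. (x x), ∅)}, ∅) :: (∅, {x↦clo(λx. (x x), ∅)}, ∅) :: (∅, {x↦clo(λx. (x x), ∅)}, ∅) :: (∅, ∅, ∅)]⟩
step 18: ⟨S=[clo(λx. (x x), ∅)]; E={x↦clo(λx. (x x), ∅)}; C=[x :: AP]; D=[(∅, {x↦clo(λx. (x x), ∅)}, ∅) :: (∅, {x↦clo(λx. (x x), ∅)}, ∅) :: (∅, {x↦clo(λx. (x x), ∅)}, ∅) :: (∅, ∅, ∅)]⟩
→ 18 transitions taken and the configuration is still not final: no result within 18 steps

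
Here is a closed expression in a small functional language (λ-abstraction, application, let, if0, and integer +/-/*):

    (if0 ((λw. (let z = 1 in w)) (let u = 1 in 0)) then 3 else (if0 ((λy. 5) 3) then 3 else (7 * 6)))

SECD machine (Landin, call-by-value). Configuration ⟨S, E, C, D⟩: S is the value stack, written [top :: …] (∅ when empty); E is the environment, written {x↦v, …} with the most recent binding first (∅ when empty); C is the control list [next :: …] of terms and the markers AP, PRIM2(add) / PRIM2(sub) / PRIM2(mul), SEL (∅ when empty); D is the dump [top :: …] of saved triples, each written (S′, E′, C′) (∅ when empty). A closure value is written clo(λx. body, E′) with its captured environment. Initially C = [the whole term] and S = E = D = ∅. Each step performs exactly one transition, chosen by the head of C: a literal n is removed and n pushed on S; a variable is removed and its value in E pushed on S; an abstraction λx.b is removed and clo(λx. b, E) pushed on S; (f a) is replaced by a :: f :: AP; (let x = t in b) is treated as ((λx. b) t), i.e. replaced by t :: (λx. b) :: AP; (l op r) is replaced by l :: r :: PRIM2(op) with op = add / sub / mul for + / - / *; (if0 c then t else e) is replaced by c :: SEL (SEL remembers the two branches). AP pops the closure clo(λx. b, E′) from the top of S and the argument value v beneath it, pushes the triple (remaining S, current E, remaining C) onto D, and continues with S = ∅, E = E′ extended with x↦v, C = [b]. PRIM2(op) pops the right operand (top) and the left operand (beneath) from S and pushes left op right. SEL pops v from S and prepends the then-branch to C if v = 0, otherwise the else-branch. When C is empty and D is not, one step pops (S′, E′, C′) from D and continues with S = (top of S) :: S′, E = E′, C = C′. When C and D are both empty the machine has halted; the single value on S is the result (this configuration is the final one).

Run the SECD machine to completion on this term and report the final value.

Answer: 3

Execution trace:
[0] ⟨S=∅; E=∅; C=[(if0 ((λw. (let z = 1 in w)) (let u = 1 in 0)) then 3 else (if0 ((λy. 5) 3) then 3 else (7 * 6)))]; D=∅⟩
[1] ⟨S=∅; E=∅; C=[((λw. (let z = 1 in w)) (let u = 1 in 0)) :: SEL]; D=∅⟩
[2] ⟨S=∅; E=∅; C=[(let u = 1 in 0) :: (λw. (let z = 1 in w)) :: AP :: SEL]; D=∅⟩
[3] ⟨S=∅; E=∅; C=[1 :: (λu. 0) :: AP :: (λw. (let z = 1 in w)) :: AP :: SEL]; D=∅⟩
[4] ⟨S=[1]; E=∅; C=[(λu. 0) :: AP :: (λw. (let z = 1 in w)) :: AP :: SEL]; D=∅⟩
[5] ⟨S=[clo(λu. 0, ∅) :: 1]; E=∅; C=[AP :: (λw. (let z = 1 in w)) :: AP :: SEL]; D=∅⟩
[6] ⟨S=∅; E={u↦1}; C=[0]; D=[(∅, ∅, [(λw. (let z = 1 in w)) :: AP :: SEL])]⟩
[7] ⟨S=[0]; E={u↦1}; C=∅; D=[(∅, ∅, [(λw. (let z = 1 in w)) :: AP :: SEL])]⟩
[8] ⟨S=[0]; E=∅; C=[(λw. (let z = 1 in w)) :: AP :: SEL]; D=∅⟩
[9] ⟨S=[clo(λw. (let z = 1 in w), ∅) :: 0]; E=∅; C=[AP :: SEL]; D=∅⟩
[10] ⟨S=∅; E={w↦0}; C=[(let z = 1 in w)]; D=[(∅, ∅, [SEL])]⟩
[11] ⟨S=∅; E={w↦0}; C=[1 :: (λz. w) :: AP]; D=[(∅, ∅, [SEL])]⟩
[12] ⟨S=[1]; E={w↦0}; C=[(λz. w) :: AP]; D=[(∅, ∅, [SEL])]⟩
[13] ⟨S=[clo(λz. w, {w↦0}) :: 1]; E={w↦0}; C=[AP]; D=[(∅, ∅, [SEL])]⟩
[14] ⟨S=∅; E={z↦1, w↦0}; C=[w]; D=[(∅, {w↦0}, ∅) :: (∅, ∅, [SEL])]⟩
[15] ⟨S=[0]; E={z↦1, w↦0}; C=∅; D=[(∅, {w↦0}, ∅) :: (∅, ∅, [SEL])]⟩
[16] ⟨S=[0]; E={w↦0}; C=∅; D=[(∅, ∅, [SEL])]⟩
[17] ⟨S=[0]; E=∅; C=[SEL]; D=∅⟩
[18] ⟨S=∅; E=∅; C=[3]; D=∅⟩
[19] ⟨S=[3]; E=∅; C=∅; D=∅⟩
→ final value 3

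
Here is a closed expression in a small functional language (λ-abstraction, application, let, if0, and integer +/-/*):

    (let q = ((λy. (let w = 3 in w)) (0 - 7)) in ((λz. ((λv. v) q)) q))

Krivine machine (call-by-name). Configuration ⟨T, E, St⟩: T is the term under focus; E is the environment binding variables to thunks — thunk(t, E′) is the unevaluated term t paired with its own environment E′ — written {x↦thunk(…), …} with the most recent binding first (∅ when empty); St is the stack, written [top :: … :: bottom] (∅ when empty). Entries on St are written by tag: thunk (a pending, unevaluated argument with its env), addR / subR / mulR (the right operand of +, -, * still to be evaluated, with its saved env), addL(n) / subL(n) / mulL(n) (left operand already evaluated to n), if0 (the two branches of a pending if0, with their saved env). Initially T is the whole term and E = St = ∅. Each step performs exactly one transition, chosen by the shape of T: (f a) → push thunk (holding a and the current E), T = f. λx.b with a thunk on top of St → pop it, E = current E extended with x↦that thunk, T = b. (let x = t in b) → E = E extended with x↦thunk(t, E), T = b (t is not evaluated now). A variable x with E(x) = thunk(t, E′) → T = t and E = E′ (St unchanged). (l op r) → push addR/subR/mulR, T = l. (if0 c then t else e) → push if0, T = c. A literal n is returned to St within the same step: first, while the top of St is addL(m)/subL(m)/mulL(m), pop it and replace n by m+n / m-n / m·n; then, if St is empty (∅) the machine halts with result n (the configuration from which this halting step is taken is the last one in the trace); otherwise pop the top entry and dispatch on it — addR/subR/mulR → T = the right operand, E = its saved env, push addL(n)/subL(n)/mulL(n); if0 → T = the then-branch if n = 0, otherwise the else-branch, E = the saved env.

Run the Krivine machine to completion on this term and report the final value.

Answer: 3

Machine steps:
0. ⟨T=(let q = ((λy. (let w = 3 in w)) (0 - 7)) in ((λz. ((λv. v) q)) q)); E=∅; St=∅⟩
1. ⟨T=((λz. ((λv. v) q)) q); E={q↦thunk(((λy. (let w = 3 in w)) (0 - 7)), ∅)}; St=∅⟩
2. ⟨T=(λz. ((λv. v) q)); E={q↦thunk(((λy. (let w = 3 in w)) (0 - 7)), ∅)}; St=[thunk]⟩
3. ⟨T=((λv. v) q); E={z↦thunk(q, {q↦thunk(((λy. (let w = 3 in w)) (0 - 7)), ∅)}), q↦thunk(((λy. (let w = 3 in w)) (0 - 7)), ∅)}; St=∅⟩
4. ⟨T=(λv. v); E={z↦thunk(q, {q↦thunk(((λy. (let w = 3 in w)) (0 - 7)), ∅)}), q↦thunk(((λy. (let w = 3 in w)) (0 - 7)), ∅)}; St=[thunk]⟩
5. ⟨T=v; E={v↦thunk(q, {z↦thunk(q, {q↦thunk(((λy. (let w = 3 in w)) (0 - 7)), ∅)}), q↦thunk(((λy. (let w = 3 in w)) (0 - 7)), ∅)}), z↦thunk(q, {q↦thunk(((λy. (let w = 3 in w)) (0 - 7)), ∅)}), q↦thunk(((λy. (let w = 3 in w)) (0 - 7)), ∅)}; St=∅⟩
6. ⟨T=q; E={z↦thunk(q, {q↦thunk(((λy. (let w = 3 in w)) (0 - 7)), ∅)}), q↦thunk(((λy. (let w = 3 in w)) (0 - 7)), ∅)}; St=∅⟩
7. ⟨T=((λy. (let w = 3 in w)) (0 - 7)); E=∅; St=∅⟩
8. ⟨T=(λy. (let w = 3 in w)); E=∅; St=[thunk]⟩
9. ⟨T=(let w = 3 in w); E={y↦thunk((0 - 7), ∅)}; St=∅⟩
10. ⟨T=w; E={w↦thunk(3, {y↦thunk((0 - 7), ∅)}), y↦thunk((0 - 7), ∅)}; St=∅⟩
11. ⟨T=3; E={y↦thunk((0 - 7), ∅)}; St=∅⟩
→ final value 3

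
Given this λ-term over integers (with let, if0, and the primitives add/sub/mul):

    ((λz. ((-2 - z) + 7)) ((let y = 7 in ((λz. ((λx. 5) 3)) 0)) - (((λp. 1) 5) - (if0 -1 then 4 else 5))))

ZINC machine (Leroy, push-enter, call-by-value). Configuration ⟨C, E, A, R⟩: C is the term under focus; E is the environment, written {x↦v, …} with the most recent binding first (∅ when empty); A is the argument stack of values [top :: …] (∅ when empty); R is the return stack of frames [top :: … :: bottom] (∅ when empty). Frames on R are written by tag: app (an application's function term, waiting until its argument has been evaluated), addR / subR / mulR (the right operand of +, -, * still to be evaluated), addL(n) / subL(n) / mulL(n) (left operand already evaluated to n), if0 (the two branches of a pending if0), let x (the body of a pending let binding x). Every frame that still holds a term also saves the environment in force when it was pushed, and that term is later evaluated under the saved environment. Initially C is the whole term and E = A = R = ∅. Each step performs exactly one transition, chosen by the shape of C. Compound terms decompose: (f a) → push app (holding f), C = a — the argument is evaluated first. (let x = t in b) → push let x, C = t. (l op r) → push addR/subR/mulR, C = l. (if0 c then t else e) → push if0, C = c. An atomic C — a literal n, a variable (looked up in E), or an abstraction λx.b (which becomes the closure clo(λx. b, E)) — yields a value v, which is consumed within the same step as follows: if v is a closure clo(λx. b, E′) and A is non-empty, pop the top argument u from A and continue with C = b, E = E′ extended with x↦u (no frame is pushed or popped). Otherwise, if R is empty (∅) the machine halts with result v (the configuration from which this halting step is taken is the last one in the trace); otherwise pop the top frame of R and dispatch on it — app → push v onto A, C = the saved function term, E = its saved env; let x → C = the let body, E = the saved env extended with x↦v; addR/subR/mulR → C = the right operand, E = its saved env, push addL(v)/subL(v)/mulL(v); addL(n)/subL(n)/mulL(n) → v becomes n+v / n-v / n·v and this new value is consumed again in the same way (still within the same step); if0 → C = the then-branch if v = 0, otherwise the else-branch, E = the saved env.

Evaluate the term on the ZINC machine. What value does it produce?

0. <C=((λz. ((-2 - z) + 7)) ((let y = 7 in ((λz. ((λx. 5) 3)) 0)) - (((λp. 1) 5) - (if0 -1 then 4 else 5)))), E=∅, A=∅, R=∅>
1. <C=((let y = 7 in ((λz. ((λx. 5) 3)) 0)) - (((λp. 1) 5) - (if0 -1 then 4 else 5))), E=∅, A=∅, R=[app]>
2. <C=(let y = 7 in ((λz. ((λx. 5) 3)) 0)), E=∅, A=∅, R=[subR :: app]>
3. <C=7, E=∅, A=∅, R=[let y :: subR :: app]>
4. <C=((λz. ((λx. 5) 3)) 0), E={y↦7}, A=∅, R=[subR :: app]>
5. <C=0, E={y↦7}, A=∅, R=[app :: subR :: app]>
6. <C=(λz. ((λx. 5) 3)), E={y↦7}, A=[0], R=[subR :: app]>
7. <C=((λx. 5) 3), E={z↦0, y↦7}, A=∅, R=[subR :: app]>
8. <C=3, E={z↦0, y↦7}, A=∅, R=[app :: subR :: app]>
9. <C=(λx. 5), E={z↦0, y↦7}, A=[3], R=[subR :: app]>
10. <C=5, E={x↦3, z↦0, y↦7}, A=∅, R=[subR :: app]>
11. <C=(((λp. 1) 5) - (if0 -1 then 4 else 5)), E=∅, A=∅, R=[subL(5) :: app]>
12. <C=((λp. 1) 5), E=∅, A=∅, R=[subR :: subL(5) :: app]>
13. <C=5, E=∅, A=∅, R=[app :: subR :: subL(5) :: app]>
14. <C=(λp. 1), E=∅, A=[5], R=[subR :: subL(5) :: app]>
15. <C=1, E={p↦5}, A=∅, R=[subR :: subL(5) :: app]>
16. <C=(if0 -1 then 4 else 5), E=∅, A=∅, R=[subL(1) :: subL(5) :: app]>
17. <C=-1, E=∅, A=∅, R=[if0 :: subL(1) :: subL(5) :: app]>
18. <C=5, E=∅, A=∅, R=[subL(1) :: subL(5) :: app]>
19. <C=(λz. ((-2 - z) + 7)), E=∅, A=[9], R=∅>
20. <C=((-2 - z) + 7), E={z↦9}, A=∅, R=∅>
21. <C=(-2 - z), E={z↦9}, A=∅, R=[addR]>
22. <C=-2, E={z↦9}, A=∅, R=[subR :: addR]>
23. <C=z, E={z↦9}, A=∅, R=[subL(-2) :: addR]>
24. <C=7, E={z↦9}, A=∅, R=[addL(-11)]>
→ final value -4

Answer: -4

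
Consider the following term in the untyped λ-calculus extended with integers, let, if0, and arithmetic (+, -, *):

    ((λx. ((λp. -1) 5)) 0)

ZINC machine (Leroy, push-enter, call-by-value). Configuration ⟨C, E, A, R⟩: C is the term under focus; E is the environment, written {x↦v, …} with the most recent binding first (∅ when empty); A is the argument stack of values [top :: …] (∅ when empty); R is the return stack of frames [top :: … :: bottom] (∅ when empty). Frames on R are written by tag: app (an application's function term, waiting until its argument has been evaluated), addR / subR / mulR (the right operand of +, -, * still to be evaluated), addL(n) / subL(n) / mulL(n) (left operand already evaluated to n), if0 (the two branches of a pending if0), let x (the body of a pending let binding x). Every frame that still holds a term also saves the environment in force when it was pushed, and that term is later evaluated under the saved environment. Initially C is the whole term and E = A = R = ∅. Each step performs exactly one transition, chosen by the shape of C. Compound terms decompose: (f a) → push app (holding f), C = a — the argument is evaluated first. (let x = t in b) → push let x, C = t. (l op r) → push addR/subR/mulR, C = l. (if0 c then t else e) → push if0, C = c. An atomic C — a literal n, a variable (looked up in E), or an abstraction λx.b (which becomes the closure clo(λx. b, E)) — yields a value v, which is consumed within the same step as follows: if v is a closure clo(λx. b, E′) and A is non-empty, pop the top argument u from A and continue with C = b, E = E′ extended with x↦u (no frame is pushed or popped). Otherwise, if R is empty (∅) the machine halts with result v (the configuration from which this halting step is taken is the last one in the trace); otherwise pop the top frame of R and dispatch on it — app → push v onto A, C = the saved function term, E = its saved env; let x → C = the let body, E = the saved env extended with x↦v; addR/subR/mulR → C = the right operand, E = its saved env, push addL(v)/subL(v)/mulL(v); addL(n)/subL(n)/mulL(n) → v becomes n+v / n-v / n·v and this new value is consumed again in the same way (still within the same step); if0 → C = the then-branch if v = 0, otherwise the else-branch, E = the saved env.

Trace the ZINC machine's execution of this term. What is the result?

Answer: -1

Machine steps:
step 0: <C=((λx. ((λp. -1) 5)) 0), E=∅, A=∅, R=∅>
step 1: <C=0, E=∅, A=∅, R=[app]>
step 2: <C=(λx. ((λp. -1) 5)), E=∅, A=[0], R=∅>
step 3: <C=((λp. -1) 5), E={x↦0}, A=∅, R=∅>
step 4: <C=5, E={x↦0}, A=∅, R=[app]>
step 5: <C=(λp. -1), E={x↦0}, A=[5], R=∅>
step 6: <C=-1, E={p↦5, x↦0}, A=∅, R=∅>
→ final value -1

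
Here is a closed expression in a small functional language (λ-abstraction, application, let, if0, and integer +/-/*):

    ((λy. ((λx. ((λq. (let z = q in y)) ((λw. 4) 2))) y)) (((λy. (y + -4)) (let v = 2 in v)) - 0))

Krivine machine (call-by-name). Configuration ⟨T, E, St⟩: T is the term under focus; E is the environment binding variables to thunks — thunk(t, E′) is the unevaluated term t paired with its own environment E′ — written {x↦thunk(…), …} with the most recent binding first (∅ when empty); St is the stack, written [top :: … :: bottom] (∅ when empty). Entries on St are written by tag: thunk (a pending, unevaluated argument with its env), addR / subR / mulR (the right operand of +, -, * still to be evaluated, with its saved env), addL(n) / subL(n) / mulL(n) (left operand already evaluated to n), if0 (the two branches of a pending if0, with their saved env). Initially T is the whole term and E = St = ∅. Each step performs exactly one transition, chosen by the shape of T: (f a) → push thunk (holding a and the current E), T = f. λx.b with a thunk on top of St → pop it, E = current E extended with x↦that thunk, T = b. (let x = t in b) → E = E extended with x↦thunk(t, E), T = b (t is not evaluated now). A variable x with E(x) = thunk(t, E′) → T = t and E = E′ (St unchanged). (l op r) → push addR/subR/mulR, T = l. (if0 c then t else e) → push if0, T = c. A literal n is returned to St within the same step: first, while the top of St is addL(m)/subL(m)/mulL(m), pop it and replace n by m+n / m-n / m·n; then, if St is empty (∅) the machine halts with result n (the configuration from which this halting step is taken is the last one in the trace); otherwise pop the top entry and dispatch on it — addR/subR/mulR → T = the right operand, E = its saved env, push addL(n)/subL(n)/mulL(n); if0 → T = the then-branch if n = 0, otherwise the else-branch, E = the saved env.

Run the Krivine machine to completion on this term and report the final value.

Answer: -2

Derivation:
step 0: ⟨T=((λy. ((λx. ((λq. (let z = q in y)) ((λw. 4) 2))) y)) (((λy. (y + -4)) (let v = 2 in v)) - 0)); E=∅; St=∅⟩
step 1: ⟨T=(λy. ((λx. ((λq. (let z = q in y)) ((λw. 4) 2))) y)); E=∅; St=[thunk]⟩
step 2: ⟨T=((λx. ((λq. (let z = q in y)) ((λw. 4) 2))) y); E={y↦thunk((((λy. (y + -4)) (let v = 2 in v)) - 0), ∅)}; St=∅⟩
step 3: ⟨T=(λx. ((λq. (let z = q in y)) ((λw. 4) 2))); E={y↦thunk((((λy. (y + -4)) (let v = 2 in v)) - 0), ∅)}; St=[thunk]⟩
step 4: ⟨T=((λq. (let z = q in y)) ((λw. 4) 2)); E={x↦thunk(y, {y↦thunk((((λy. (y + -4)) (let v = 2 in v)) - 0), ∅)}), y↦thunk((((λy. (y + -4)) (let v = 2 in v)) - 0), ∅)}; St=∅⟩
step 5: ⟨T=(λq. (let z = q in y)); E={x↦thunk(y, {y↦thunk((((λy. (y + -4)) (let v = 2 in v)) - 0), ∅)}), y↦thunk((((λy. (y + -4)) (let v = 2 in v)) - 0), ∅)}; St=[thunk]⟩
step 6: ⟨T=(let z = q in y); E={q↦thunk(((λw. 4) 2), {x↦thunk(y, {y↦thunk((((λy. (y + -4)) (let v = 2 in v)) - 0), ∅)}), y↦thunk((((λy. (y + -4)) (let v = 2 in v)) - 0), ∅)}), x↦thunk(y, {y↦thunk((((λy. (y + -4)) (let v = 2 in v)) - 0), ∅)}), y↦thunk((((λy. (y + -4)) (let v = 2 in v)) - 0), ∅)}; St=∅⟩
step 7: ⟨T=y; E={z↦thunk(q, {q↦thunk(((λw. 4) 2), {x↦thunk(y, {y↦thunk((((λy. (y + -4)) (let v = 2 in v)) - 0), ∅)}), y↦thunk((((λy. (y + -4)) (let v = 2 in v)) - 0), ∅)}), x↦thunk(y, {y↦thunk((((λy. (y + -4)) (let v = 2 in v)) - 0), ∅)}), y↦thunk((((λy. (y + -4)) (let v = 2 in v)) - 0), ∅)}), q↦thunk(((λw. 4) 2), {x↦thunk(y, {y↦thunk((((λy. (y + -4)) (let v = 2 in v)) - 0), ∅)}), y↦thunk((((λy. (y + -4)) (let v = 2 in v)) - 0), ∅)}), x↦thunk(y, {y↦thunk((((λy. (y + -4)) (let v = 2 in v)) - 0), ∅)}), y↦thunk((((λy. (y + -4)) (let v = 2 in v)) - 0), ∅)}; St=∅⟩
step 8: ⟨T=(((λy. (y + -4)) (let v = 2 in v)) - 0); E=∅; St=∅⟩
step 9: ⟨T=((λy. (y + -4)) (let v = 2 in v)); E=∅; St=[subR]⟩
step 10: ⟨T=(λy. (y + -4)); E=∅; St=[thunk :: subR]⟩
step 11: ⟨T=(y + -4); E={y↦thunk((let v = 2 in v), ∅)}; St=[subR]⟩
step 12: ⟨T=y; E={y↦thunk((let v = 2 in v), ∅)}; St=[addR :: subR]⟩
step 13: ⟨T=(let v = 2 in v); E=∅; St=[addR :: subR]⟩
step 14: ⟨T=v; E={v↦thunk(2, ∅)}; St=[addR :: subR]⟩
step 15: ⟨T=2; E=∅; St=[addR :: subR]⟩
step 16: ⟨T=-4; E={y↦thunk((let v = 2 in v), ∅)}; St=[addL(2) :: subR]⟩
step 17: ⟨T=0; E=∅; St=[subL(-2)]⟩
→ final value -2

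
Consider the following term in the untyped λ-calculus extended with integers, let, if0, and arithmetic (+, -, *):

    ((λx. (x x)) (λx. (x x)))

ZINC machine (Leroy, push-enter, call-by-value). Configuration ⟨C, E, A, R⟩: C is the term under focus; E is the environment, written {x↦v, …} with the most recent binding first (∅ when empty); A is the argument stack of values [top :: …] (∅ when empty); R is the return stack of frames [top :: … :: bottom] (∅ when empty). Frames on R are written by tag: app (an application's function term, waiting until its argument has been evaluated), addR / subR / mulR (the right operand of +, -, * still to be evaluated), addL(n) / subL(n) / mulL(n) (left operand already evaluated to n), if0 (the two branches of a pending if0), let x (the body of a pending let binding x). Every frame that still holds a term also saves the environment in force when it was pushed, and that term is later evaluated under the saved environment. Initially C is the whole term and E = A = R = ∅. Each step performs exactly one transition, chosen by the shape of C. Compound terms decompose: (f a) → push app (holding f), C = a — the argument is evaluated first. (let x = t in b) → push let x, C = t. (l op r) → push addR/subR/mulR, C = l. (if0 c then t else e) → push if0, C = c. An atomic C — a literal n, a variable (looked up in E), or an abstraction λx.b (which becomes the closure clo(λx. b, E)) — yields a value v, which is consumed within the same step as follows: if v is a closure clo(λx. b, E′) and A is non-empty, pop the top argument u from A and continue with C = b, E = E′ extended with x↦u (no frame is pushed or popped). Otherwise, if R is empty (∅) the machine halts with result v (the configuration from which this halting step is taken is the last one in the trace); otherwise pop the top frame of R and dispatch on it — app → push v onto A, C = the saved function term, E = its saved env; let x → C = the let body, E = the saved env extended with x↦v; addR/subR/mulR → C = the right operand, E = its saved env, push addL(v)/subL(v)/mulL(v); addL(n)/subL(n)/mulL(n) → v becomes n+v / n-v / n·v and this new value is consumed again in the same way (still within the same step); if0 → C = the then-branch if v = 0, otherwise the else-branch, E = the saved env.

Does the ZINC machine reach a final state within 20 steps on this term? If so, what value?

Answer: DIVERGES (no final state within 20 steps)

Machine steps:
step 0: <C=((λx. (x x)) (λx. (x x))), E=∅, A=∅, R=∅>
step 1: <C=(λx. (x x)), E=∅, A=∅, R=[app]>
step 2: <C=(λx. (x x)), E=∅, A=[clo(λx. (x x), ∅)], R=∅>
step 3: <C=(x x), E={x↦clo(λx. (x x), ∅)}, A=∅, R=∅>
step 4: <C=x, E={x↦clo(λx. (x x), ∅)}, A=∅, R=[app]>
step 5: <C=x, E={x↦clo(λx. (x x), ∅)}, A=[clo(λx. (x x), ∅)], R=∅>
… configuration repeats with period 3 (steps 3–5 recur indefinitely) …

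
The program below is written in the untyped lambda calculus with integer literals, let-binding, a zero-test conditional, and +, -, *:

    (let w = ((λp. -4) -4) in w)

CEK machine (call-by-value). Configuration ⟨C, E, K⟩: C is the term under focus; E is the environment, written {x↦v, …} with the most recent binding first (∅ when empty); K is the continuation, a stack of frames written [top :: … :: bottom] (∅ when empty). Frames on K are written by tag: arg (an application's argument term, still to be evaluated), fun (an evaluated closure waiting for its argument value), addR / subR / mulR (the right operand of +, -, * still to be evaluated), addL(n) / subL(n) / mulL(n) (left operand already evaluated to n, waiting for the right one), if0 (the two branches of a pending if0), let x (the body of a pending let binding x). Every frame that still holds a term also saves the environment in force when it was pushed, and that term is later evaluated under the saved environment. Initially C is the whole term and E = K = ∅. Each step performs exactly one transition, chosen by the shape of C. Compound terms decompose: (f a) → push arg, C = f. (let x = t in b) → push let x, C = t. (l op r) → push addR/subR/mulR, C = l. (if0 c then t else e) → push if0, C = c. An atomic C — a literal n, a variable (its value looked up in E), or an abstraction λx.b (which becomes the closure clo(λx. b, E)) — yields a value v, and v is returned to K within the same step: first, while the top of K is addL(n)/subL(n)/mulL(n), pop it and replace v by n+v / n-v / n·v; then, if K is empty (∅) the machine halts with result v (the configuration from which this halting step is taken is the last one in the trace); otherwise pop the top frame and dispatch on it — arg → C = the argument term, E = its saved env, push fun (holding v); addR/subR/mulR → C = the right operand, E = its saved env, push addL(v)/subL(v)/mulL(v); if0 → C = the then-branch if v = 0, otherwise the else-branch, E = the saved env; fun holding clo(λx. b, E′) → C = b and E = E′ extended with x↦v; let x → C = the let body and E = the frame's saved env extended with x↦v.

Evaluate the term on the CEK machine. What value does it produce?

Answer: -4

Machine steps:
0. ⟨C=(let w = ((λp. -4) -4) in w); E=∅; K=∅⟩
1. ⟨C=((λp. -4) -4); E=∅; K=[let w]⟩
2. ⟨C=(λp. -4); E=∅; K=[arg :: let w]⟩
3. ⟨C=-4; E=∅; K=[fun :: let w]⟩
4. ⟨C=-4; E={p↦-4}; K=[let w]⟩
5. ⟨C=w; E={w↦-4}; K=∅⟩
→ final value -4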